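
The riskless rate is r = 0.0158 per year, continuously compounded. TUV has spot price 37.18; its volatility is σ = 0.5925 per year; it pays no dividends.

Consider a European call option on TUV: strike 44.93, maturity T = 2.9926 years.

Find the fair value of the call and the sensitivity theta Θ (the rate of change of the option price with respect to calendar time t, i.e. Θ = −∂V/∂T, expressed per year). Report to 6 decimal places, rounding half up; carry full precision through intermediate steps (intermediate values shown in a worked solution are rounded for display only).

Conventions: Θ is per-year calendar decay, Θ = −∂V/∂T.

price = 12.974237
Θ = -2.542981

σ√T = 0.5925·√2.9926 = 1.024974
d₁ = (ln(S/K) + (r+σ²/2)T) / (σ√T) = (ln(37.18/44.93) + (0.0158+0.5925²/2)·2.9926) / 1.024974 = (-0.189335 + 0.572569) / 1.024974 = 0.373896
d₂ = d₁ − σ√T = 0.373896 − 1.024974 = -0.651077
e^{−rT} = 0.953817
N(d₁) = 0.645759,  N(d₂) = 0.257498
Call price V = S·N(d₁) − K·e^{−rT}·N(d₂) = 24.009329 − 11.035092 = 12.974237
φ(d₁) = (1/√(2π))·e^{−d₁²/2} = 0.372009
Θ = −S·φ(d₁)·σ/(2√T) − r·K·e^{−rT}·N(d₂) = −2.368627 − 0.174354 = -2.542981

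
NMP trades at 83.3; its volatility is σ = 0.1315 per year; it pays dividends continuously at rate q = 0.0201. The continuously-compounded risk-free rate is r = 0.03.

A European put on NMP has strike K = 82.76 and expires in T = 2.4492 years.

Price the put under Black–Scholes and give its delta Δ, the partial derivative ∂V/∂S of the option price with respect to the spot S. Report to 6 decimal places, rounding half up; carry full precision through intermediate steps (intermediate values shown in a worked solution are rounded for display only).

price = 5.270980
Δ = -0.381163

σ√T = 0.1315·√2.4492 = 0.205796
d₁ = (ln(S/K) + (r−q+σ²/2)T) / (σ√T) = (ln(83.3/82.76) + (0.03−0.0201+0.1315²/2)·2.4492) / 0.205796 = (0.006504 + 0.045423) / 0.205796 = 0.252321
d₂ = d₁ − σ√T = 0.252321 − 0.205796 = 0.046525
e^{−rT} = 0.929158
e^{−qT} = 0.951963
N(−d₁) = 0.400396,  N(−d₂) = 0.481446
Put price V = K·e^{−rT}·N(−d₂) − S·e^{−qT}·N(−d₁) = 37.021818 − 31.750839 = 5.270980
Δ = −e^{−qT}·N(−d₁) = -0.381163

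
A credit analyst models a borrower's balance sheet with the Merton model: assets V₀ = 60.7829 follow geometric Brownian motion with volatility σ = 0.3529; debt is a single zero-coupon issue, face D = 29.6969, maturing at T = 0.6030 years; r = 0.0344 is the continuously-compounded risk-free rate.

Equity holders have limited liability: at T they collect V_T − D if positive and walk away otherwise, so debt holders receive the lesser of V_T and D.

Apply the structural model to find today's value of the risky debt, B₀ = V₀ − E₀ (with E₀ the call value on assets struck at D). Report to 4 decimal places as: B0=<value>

Apply the equity-as-call identities (strike 29.6969, horizon 0.6030 years):
d₁ = [ln(V₀/D) + (r + σ²/2)T] / (σ√T)
   = [ln(60.7829/29.6969) + (0.0344 + 0.5·0.3529²)·0.6030] / (0.3529·√0.6030)
   = [0.716266 + 0.058292] / 0.274038 = 2.826463
d₂ = d₁ − σ√T = 2.826463 − 0.274038 = 2.552425
N(d₁) = 0.997647,  N(d₂) = 0.994651,  e^(−rT) = 0.979470
E₀ = V₀·N(d₁) − D·e^(−rT)·N(d₂)
   = 60.7829·0.997647 − 29.6969·0.979470·0.994651 = 31.708207
B₀ = V₀ − E₀ = 60.7829 − 31.708207 = 29.074693

B0=29.0747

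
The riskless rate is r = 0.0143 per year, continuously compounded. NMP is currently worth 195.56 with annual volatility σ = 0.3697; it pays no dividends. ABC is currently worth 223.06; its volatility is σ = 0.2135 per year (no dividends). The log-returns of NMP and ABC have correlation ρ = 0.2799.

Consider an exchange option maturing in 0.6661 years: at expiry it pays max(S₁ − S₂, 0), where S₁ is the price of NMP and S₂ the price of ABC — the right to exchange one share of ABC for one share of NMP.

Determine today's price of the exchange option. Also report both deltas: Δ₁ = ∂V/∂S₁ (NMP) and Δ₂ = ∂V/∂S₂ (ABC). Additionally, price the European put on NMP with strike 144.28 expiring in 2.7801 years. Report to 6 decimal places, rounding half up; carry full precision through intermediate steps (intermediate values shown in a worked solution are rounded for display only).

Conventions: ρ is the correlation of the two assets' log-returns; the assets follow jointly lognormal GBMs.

exchange price = 13.792604
Δ1 = 0.388888
Δ2 = -0.279110
price(NMP put K=144.28) = 17.873754

σ_eff = √(σ₁² + σ₂² − 2ρσ₁σ₂) = √(0.3697² + 0.2135² − 2·0.2799·0.3697·0.2135) = 0.371584
d₁ = (ln(S₁/S₂) + (q₂ − q₁ + σ_eff²/2)T) / (σ_eff√T) = (ln(195.56/223.06) + (0.0 − 0.0 + 0.069037)·0.6661) / 0.303268 = -0.282218
d₂ = d₁ − σ_eff√T = -0.282218 − 0.303268 = -0.585486
N(d₁) = 0.388888,  N(d₂) = 0.279110
V = S₁·e^{−q₁T}·N(d₁) − S₂·e^{−q₂T}·N(d₂) = 76.050974 − 62.258370 = 13.792604
Δ₁ = e^{−q₁T}·N(d₁) = 0.388888;  Δ₂ = −e^{−q₂T}·N(d₂) = -0.279110
[vanilla: NMP put K=144.28]
σ√T = 0.3697·√2.7801 = 0.616424
d₁ = (ln(S/K) + (r+σ²/2)T) / (σ√T) = (ln(195.56/144.28) + (0.0143+0.3697²/2)·2.7801) / 0.616424 = (0.304111 + 0.229745) / 0.616424 = 0.866053
d₂ = d₁ − σ√T = 0.866053 − 0.616424 = 0.249629
e^{−rT} = 0.961024
N(−d₁) = 0.193230,  N(−d₂) = 0.401437
price = K·e^{−rT}·N(−d₂) − S·N(−d₁) = 55.661904 − 37.788150 = 17.873754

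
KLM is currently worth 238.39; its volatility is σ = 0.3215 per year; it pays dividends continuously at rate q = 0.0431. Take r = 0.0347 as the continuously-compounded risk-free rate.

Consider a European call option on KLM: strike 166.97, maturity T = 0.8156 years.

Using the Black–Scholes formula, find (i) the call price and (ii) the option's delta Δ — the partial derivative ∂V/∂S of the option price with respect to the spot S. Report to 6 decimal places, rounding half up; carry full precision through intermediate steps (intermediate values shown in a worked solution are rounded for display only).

price = 70.952757
Δ = 0.879700

σ√T = 0.3215·√0.8156 = 0.290348
d₁ = (ln(S/K) + (r−q+σ²/2)T) / (σ√T) = (ln(238.39/166.97) + (0.0347−0.0431+0.3215²/2)·0.8156) / 0.290348 = (0.356094 + 0.035300) / 0.290348 = 1.348014
d₂ = d₁ − σ√T = 1.348014 − 0.290348 = 1.057666
e^{−rT} = 0.972095
e^{−qT} = 0.965458
N(d₁) = 0.911173,  N(d₂) = 0.854896
Call price V = S·e^{−qT}·N(d₁) − K·e^{−rT}·N(d₂) = 209.711598 − 138.758841 = 70.952757
Δ = e^{−qT}·N(d₁) = 0.879700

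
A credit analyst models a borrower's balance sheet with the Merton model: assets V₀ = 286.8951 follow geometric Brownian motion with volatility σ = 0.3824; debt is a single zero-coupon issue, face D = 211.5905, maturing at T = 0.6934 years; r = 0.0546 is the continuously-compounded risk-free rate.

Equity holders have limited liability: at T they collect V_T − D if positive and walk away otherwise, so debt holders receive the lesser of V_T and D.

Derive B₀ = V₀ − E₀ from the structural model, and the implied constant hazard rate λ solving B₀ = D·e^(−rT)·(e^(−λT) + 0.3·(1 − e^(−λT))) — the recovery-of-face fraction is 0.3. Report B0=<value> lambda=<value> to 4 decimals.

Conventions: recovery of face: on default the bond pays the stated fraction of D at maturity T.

Equity is a call on the firm's assets struck at D = 211.5905:
d₁ = [ln(V₀/D) + (r + σ²/2)T] / (σ√T)
   = [ln(286.8951/211.5905) + (0.0546 + 0.5·0.3824²)·0.6934] / (0.3824·√0.6934)
   = [0.304464 + 0.088557] / 0.318427 = 1.234259
d₂ = d₁ − σ√T = 1.234259 − 0.318427 = 0.915832
N(d₁) = 0.891447,  N(d₂) = 0.820123,  e^(−rT) = 0.962848
E₀ = V₀·N(d₁) − D·e^(−rT)·N(d₂)
   = 286.8951·0.891447 − 211.5905·0.962848·0.820123 = 88.668564
B₀ = V₀ − E₀ = 286.8951 − 88.668564 = 198.226536
e^(−λT) = (B₀·e^(rT)/D − 0.3)/(1 − 0.3) = (198.2265·1.038585/211.5905 − 0.3)/0.7 = 0.96141238
λ = −ln(0.96141238)/0.6934 = 0.056752

B0=198.2265 lambda=0.0568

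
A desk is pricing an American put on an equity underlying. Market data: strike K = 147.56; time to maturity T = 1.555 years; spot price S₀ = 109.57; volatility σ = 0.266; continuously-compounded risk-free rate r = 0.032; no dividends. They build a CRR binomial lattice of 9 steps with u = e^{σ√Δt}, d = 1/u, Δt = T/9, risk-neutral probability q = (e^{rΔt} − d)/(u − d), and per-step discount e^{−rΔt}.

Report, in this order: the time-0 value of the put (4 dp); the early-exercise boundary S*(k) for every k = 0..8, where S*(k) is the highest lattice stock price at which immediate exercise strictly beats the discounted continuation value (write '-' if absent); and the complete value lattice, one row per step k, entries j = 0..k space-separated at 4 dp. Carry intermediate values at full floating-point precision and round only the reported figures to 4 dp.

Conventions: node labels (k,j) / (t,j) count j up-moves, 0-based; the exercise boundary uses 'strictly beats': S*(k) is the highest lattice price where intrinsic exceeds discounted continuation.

params: Δt=0.17278 u=1.11691 d=0.89533 q=0.49741 e^(-rΔt)=0.99449
t_9 payoffs: 107.0536 97.0286 84.5226 68.9214 49.4591 25.1800 0.0000 0.0000 0.0000 0.0000
t_8: node(8,0) S=45.2421 payoff=102.3179 vs cont=101.5043 → 102.3179 [stop]  node(8,1) S=56.4391 payoff=91.1209 vs cont=90.3073 → 91.1209 [stop]  node(8,2) S=70.4072 payoff=77.1528 vs cont=76.3392 → 77.1528 [stop]  node(8,3) S=87.8323 payoff=59.7277 vs cont=58.9141 → 59.7277 [stop]  node(8,4) S=109.5700 payoff=37.9900 vs cont=37.1764 → 37.9900 [stop]  node(8,5) S=136.6875 payoff=10.8725 vs cont=12.5855 → 12.5855 [wait]  node(8,6) S=170.5164 payoff=0.0000 vs cont=0.0000 → 0.0000 [wait]  node(8,7) S=212.7176 payoff=0.0000 vs cont=0.0000 → 0.0000 [wait]  node(8,8) S=265.3633 payoff=0.0000 vs cont=0.0000 → 0.0000 [wait]  ⇒ S*(8)=109.5700
t_7: node(7,0) S=50.5314 payoff=97.0286 vs cont=96.2150 → 97.0286 [stop]  node(7,1) S=63.0374 payoff=84.5226 vs cont=83.7090 → 84.5226 [stop]  node(7,2) S=78.6386 payoff=68.9214 vs cont=68.1078 → 68.9214 [stop]  node(7,3) S=98.1009 payoff=49.4591 vs cont=48.6455 → 49.4591 [stop]  node(7,4) S=122.3800 payoff=25.1800 vs cont=25.2138 → 25.2138 [wait]  node(7,5) S=152.6679 payoff=0.0000 vs cont=6.2905 → 6.2905 [wait]  node(7,6) S=190.4517 payoff=0.0000 vs cont=0.0000 → 0.0000 [wait]  node(7,7) S=237.5867 payoff=0.0000 vs cont=0.0000 → 0.0000 [wait]  ⇒ S*(7)=98.1009
t_6: node(6,0) S=56.4391 payoff=91.1209 vs cont=90.3073 → 91.1209 [stop]  node(6,1) S=70.4072 payoff=77.1528 vs cont=76.3392 → 77.1528 [stop]  node(6,2) S=87.8323 payoff=59.7277 vs cont=58.9141 → 59.7277 [stop]  node(6,3) S=109.5700 payoff=37.9900 vs cont=37.1931 → 37.9900 [stop]  node(6,4) S=136.6875 payoff=10.8725 vs cont=15.7141 → 15.7141 [wait]  node(6,5) S=170.5164 payoff=0.0000 vs cont=3.1441 → 3.1441 [wait]  node(6,6) S=212.7176 payoff=0.0000 vs cont=0.0000 → 0.0000 [wait]  ⇒ S*(6)=109.5700
t_5: node(5,0) S=63.0374 payoff=84.5226 vs cont=83.7090 → 84.5226 [stop]  node(5,1) S=78.6386 payoff=68.9214 vs cont=68.1078 → 68.9214 [stop]  node(5,2) S=98.1009 payoff=49.4591 vs cont=48.6455 → 49.4591 [stop]  node(5,3) S=122.3800 payoff=25.1800 vs cont=26.7615 → 26.7615 [wait]  node(5,4) S=152.6679 payoff=0.0000 vs cont=9.4096 → 9.4096 [wait]  node(5,5) S=190.4517 payoff=0.0000 vs cont=1.5715 → 1.5715 [wait]  ⇒ S*(5)=98.1009
t_4: node(4,0) S=70.4072 payoff=77.1528 vs cont=76.3392 → 77.1528 [stop]  node(4,1) S=87.8323 payoff=59.7277 vs cont=58.9141 → 59.7277 [stop]  node(4,2) S=109.5700 payoff=37.9900 vs cont=37.9587 → 37.9900 [stop]  node(4,3) S=136.6875 payoff=10.8725 vs cont=18.0305 → 18.0305 [wait]  node(4,4) S=170.5164 payoff=0.0000 vs cont=5.4805 → 5.4805 [wait]  ⇒ S*(4)=109.5700
t_3: node(3,0) S=78.6386 payoff=68.9214 vs cont=68.1078 → 68.9214 [stop]  node(3,1) S=98.1009 payoff=49.4591 vs cont=48.6455 → 49.4591 [stop]  node(3,2) S=122.3800 payoff=25.1800 vs cont=27.9073 → 27.9073 [wait]  node(3,3) S=152.6679 payoff=0.0000 vs cont=11.7231 → 11.7231 [wait]  ⇒ S*(3)=98.1009
t_2: node(2,0) S=87.8323 payoff=59.7277 vs cont=58.9141 → 59.7277 [stop]  node(2,1) S=109.5700 payoff=37.9900 vs cont=38.5255 → 38.5255 [wait]  node(2,2) S=136.6875 payoff=10.8725 vs cont=19.7477 → 19.7477 [wait]  ⇒ S*(2)=87.8323
t_1: node(1,0) S=98.1009 payoff=49.4591 vs cont=48.9104 → 49.4591 [stop]  node(1,1) S=122.3800 payoff=25.1800 vs cont=29.0243 → 29.0243 [wait]  ⇒ S*(1)=98.1009
t_0: node(0,0) S=109.5700 payoff=37.9900 vs cont=39.0780 → 39.0780 [wait]  ⇒ S*(0)=-

price = 39.0780
boundary = - 98.1009 87.8323 98.1009 109.5700 98.1009 109.5700 98.1009 109.5700
tree:
39.0780
49.4591 29.0243
59.7277 38.5255 19.7477
68.9214 49.4591 27.9073 11.7231
77.1528 59.7277 37.9900 18.0305 5.4805
84.5226 68.9214 49.4591 26.7615 9.4096 1.5715
91.1209 77.1528 59.7277 37.9900 15.7141 3.1441 0.0000
97.0286 84.5226 68.9214 49.4591 25.2138 6.2905 0.0000 0.0000
102.3179 91.1209 77.1528 59.7277 37.9900 12.5855 0.0000 0.0000 0.0000
107.0536 97.0286 84.5226 68.9214 49.4591 25.1800 0.0000 0.0000 0.0000 0.0000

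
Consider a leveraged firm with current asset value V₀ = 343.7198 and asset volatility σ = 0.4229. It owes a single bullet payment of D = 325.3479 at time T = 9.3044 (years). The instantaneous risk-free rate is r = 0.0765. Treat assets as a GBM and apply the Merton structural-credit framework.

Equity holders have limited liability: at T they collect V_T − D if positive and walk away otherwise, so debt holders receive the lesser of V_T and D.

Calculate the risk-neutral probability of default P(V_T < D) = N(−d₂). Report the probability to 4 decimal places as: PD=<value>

Apply the equity-as-call identities (strike 325.3479, horizon 9.3044 years):
d₁ = [ln(V₀/D) + (r + σ²/2)T] / (σ√T)
   = [ln(343.7198/325.3479) + (0.0765 + 0.5·0.4229²)·9.3044] / (0.4229·√9.3044)
   = [0.054932 + 1.543807] / 1.289977 = 1.239354
d₂ = d₁ − σ√T = 1.239354 − 1.289977 = -0.050622
risk-neutral PD = N(−d₂) = N(0.050622) = 0.520187

PD=0.5202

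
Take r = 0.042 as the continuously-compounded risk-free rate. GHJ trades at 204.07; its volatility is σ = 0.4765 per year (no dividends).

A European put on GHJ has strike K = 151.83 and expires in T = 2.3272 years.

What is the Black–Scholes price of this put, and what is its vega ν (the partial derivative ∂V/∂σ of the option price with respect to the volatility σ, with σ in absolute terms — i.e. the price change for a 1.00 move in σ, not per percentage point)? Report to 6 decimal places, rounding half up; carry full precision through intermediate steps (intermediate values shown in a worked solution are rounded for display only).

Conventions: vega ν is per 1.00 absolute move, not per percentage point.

price = 21.824423
ν = 82.484189

σ√T = 0.4765·√2.3272 = 0.726909
d₁ = (ln(S/K) + (r+σ²/2)T) / (σ√T) = (ln(204.07/151.83) + (0.042+0.4765²/2)·2.3272) / 0.726909 = (0.295702 + 0.361940) / 0.726909 = 0.904711
d₂ = d₁ − σ√T = 0.904711 − 0.726909 = 0.177802
e^{−rT} = 0.906882
N(−d₁) = 0.182809,  N(−d₂) = 0.429439
Put price V = K·e^{−rT}·N(−d₂) − S·N(−d₁) = 59.130318 − 37.305895 = 21.824423
φ(d₁) = (1/√(2π))·e^{−d₁²/2} = 0.264957
ν = S·φ(d₁)·√T = 82.484189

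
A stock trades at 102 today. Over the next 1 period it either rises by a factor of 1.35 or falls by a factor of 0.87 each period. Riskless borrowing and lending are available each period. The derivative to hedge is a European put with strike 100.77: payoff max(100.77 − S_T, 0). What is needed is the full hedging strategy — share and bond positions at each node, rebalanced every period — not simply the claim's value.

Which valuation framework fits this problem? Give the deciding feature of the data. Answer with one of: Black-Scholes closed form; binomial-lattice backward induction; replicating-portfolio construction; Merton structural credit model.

Key observation: the deliverable is the dynamic trading strategy on the 1-step tree (spot 102, moves 1.35 and 0.87), so the valuation must go through the node-by-node replicating-portfolio solve.

framework: replicating-portfolio construction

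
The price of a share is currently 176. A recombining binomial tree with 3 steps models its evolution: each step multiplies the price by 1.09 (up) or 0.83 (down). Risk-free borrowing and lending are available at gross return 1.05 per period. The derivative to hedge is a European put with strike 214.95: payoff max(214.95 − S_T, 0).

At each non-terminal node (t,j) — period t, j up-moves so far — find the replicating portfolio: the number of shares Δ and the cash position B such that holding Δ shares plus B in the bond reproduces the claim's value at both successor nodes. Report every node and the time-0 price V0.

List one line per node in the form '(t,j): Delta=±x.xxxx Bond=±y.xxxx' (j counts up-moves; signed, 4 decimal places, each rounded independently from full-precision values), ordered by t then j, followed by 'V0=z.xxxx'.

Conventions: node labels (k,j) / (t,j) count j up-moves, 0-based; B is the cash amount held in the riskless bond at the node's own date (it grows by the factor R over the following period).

(0,0): Delta=-0.8159 Bond=160.0638
(1,0): Delta=-1.0000 Bond=194.9660
(1,1): Delta=-0.7904 Bond=163.1763
(2,0): Delta=-1.0000 Bond=204.7143
(2,1): Delta=-1.0000 Bond=204.7143
(2,2): Delta=-0.7613 Bond=165.2662
V0=16.4722

Arbitrage-free pricing uses the up-move probability p* = (R−d)/(u−d) = 0.8462, discounting each step at R = 1.05.
Terminal payoffs: V(3,0)=114.3155, V(3,1)=82.7914, V(3,2)=41.3924, V(3,3)=0.0000
  t=2,j=0: stock 121.2464 → up 132.1586 (V=82.7914), down 100.6345 (V=114.3155). Price 83.4679; hedge Δ=-1.0000, bond B=204.7143.
  t=2,j=1: stock 159.2272 → up 173.5576 (V=41.3924), down 132.1586 (V=82.7914). Price 45.4871; hedge Δ=-1.0000, bond B=204.7143.
  t=2,j=2: stock 209.1056 → up 227.9251 (V=0.0000), down 173.5576 (V=41.3924). Price 6.0648; hedge Δ=-0.7613, bond B=165.2662.
  t=1,j=0: stock 146.0800 → up 159.2272 (V=45.4871), down 121.2464 (V=83.4679). Price 48.8860; hedge Δ=-1.0000, bond B=194.9660.
  t=1,j=1: stock 191.8400 → up 209.1056 (V=6.0648), down 159.2272 (V=45.4871). Price 11.5522; hedge Δ=-0.7904, bond B=163.1763.
  t=0,j=0: stock 176.0000 → up 191.8400 (V=11.5522), down 146.0800 (V=48.8860). Price 16.4722; hedge Δ=-0.8159, bond B=160.0638.
Verification: the root portfolio costs Δ(0,0)·S0 + B(0,0) = 16.4722, matching V0.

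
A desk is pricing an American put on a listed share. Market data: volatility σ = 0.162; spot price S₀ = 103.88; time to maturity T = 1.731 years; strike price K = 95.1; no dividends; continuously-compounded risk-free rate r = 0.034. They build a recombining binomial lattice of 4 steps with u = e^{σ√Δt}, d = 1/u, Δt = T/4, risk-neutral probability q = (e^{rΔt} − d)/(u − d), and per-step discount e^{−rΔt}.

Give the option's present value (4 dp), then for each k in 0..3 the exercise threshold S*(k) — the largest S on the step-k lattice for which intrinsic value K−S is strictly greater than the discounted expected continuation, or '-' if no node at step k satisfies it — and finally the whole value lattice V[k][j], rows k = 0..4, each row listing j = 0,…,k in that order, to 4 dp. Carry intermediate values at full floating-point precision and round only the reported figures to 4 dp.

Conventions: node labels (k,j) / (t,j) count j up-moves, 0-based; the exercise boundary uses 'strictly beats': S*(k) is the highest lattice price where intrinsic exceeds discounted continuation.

price = 3.4341
boundary = - - - 75.4543
tree:
3.4341
6.4109 1.0206
11.5403 2.2653 0.0000
19.6457 5.0281 0.0000 0.0000
27.2732 11.1604 0.0000 0.0000 0.0000

Δt=0.43275, u=1.11246, d=0.89891, q=0.54279, disc=e^(-rΔt)=0.98539
k=4 terminal: V=max(K-S,0) → 27.2732 11.1604 0.0000 0.0000 0.0000
k=3: j=0 S=75.4543 intr=19.6457 cont=18.2567 V=19.6457[EX]; j=1 S=93.3790 intr=1.7210 cont=5.0281 V=5.0281[hold]; j=2 S=115.5619 intr=0.0000 cont=0.0000 V=0.0000[hold]; j=3 S=143.0144 intr=0.0000 cont=0.0000 V=0.0000[hold]  S*(3)=75.4543
k=2: j=0 S=83.9396 intr=11.1604 cont=11.5403 V=11.5403[hold]; j=1 S=103.8800 intr=0.0000 cont=2.2653 V=2.2653[hold]; j=2 S=128.5574 intr=0.0000 cont=0.0000 V=0.0000[hold]  S*(2)=-
k=1: j=0 S=93.3790 intr=1.7210 cont=6.4109 V=6.4109[hold]; j=1 S=115.5619 intr=0.0000 cont=1.0206 V=1.0206[hold]  S*(1)=-
k=0: j=0 S=103.8800 intr=0.0000 cont=3.4341 V=3.4341[hold]  S*(0)=-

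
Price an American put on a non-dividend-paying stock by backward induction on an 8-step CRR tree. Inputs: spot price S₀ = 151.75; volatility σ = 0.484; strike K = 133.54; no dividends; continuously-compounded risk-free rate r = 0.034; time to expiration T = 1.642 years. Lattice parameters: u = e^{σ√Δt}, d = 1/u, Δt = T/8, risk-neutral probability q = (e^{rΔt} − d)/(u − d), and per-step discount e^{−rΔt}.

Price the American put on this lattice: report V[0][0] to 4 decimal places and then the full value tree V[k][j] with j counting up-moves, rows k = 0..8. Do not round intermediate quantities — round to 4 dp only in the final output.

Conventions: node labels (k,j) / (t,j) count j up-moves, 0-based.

price = 23.6050
tree:
23.6050
32.5445 13.5214
43.5819 20.1463 5.9885
56.4449 29.2188 9.8549 1.5634
70.4136 40.9855 15.9182 2.9221 0.0000
82.8431 55.1378 25.0769 5.4618 0.0000 0.0000
92.8252 70.4136 38.1318 10.2088 0.0000 0.0000 0.0000
100.8419 82.8431 54.9368 19.0814 0.0000 0.0000 0.0000 0.0000
107.2801 92.8252 70.4136 35.6654 0.0000 0.0000 0.0000 0.0000 0.0000

Δt=0.20525, u=1.24517, d=0.80310, q=0.46124, disc=e^(-rΔt)=0.99305
k=8 terminal: V=max(K-S,0) → 107.2801 92.8252 70.4136 35.6654 0.0000 0.0000 0.0000 0.0000 0.0000
k=7: j=0 S=32.6981 intr=100.8419 cont=99.9132 V=100.8419[EX]; j=1 S=50.6969 intr=82.8431 cont=81.9144 V=82.8431[EX]; j=2 S=78.6032 intr=54.9368 cont=54.0081 V=54.9368[EX]; j=3 S=121.8707 intr=11.6693 cont=19.0814 V=19.0814[hold]; j=4 S=188.9549 intr=0.0000 cont=0.0000 V=0.0000[hold]; j=5 S=292.9659 intr=0.0000 cont=0.0000 V=0.0000[hold]; j=6 S=454.2301 intr=0.0000 cont=0.0000 V=0.0000[hold]; j=7 S=704.2629 intr=0.0000 cont=0.0000 V=0.0000[hold]
k=6: j=0 S=40.7148 intr=92.8252 cont=91.8966 V=92.8252[EX]; j=1 S=63.1264 intr=70.4136 cont=69.4850 V=70.4136[EX]; j=2 S=97.8746 intr=35.6654 cont=38.1318 V=38.1318[hold]; j=3 S=151.7500 intr=0.0000 cont=10.2088 V=10.2088[hold]; j=4 S=235.2814 intr=0.0000 cont=0.0000 V=0.0000[hold]; j=5 S=364.7930 intr=0.0000 cont=0.0000 V=0.0000[hold]; j=6 S=565.5948 intr=0.0000 cont=0.0000 V=0.0000[hold]
k=5: j=0 S=50.6969 intr=82.8431 cont=81.9144 V=82.8431[EX]; j=1 S=78.6032 intr=54.9368 cont=55.1378 V=55.1378[hold]; j=2 S=121.8707 intr=11.6693 cont=25.0769 V=25.0769[hold]; j=3 S=188.9549 intr=0.0000 cont=5.4618 V=5.4618[hold]; j=4 S=292.9659 intr=0.0000 cont=0.0000 V=0.0000[hold]; j=5 S=454.2301 intr=0.0000 cont=0.0000 V=0.0000[hold]
k=4: j=0 S=63.1264 intr=70.4136 cont=69.5770 V=70.4136[EX]; j=1 S=97.8746 intr=35.6654 cont=40.9855 V=40.9855[hold]; j=2 S=151.7500 intr=0.0000 cont=15.9182 V=15.9182[hold]; j=3 S=235.2814 intr=0.0000 cont=2.9221 V=2.9221[hold]; j=4 S=364.7930 intr=0.0000 cont=0.0000 V=0.0000[hold]
k=3: j=0 S=78.6032 intr=54.9368 cont=56.4449 V=56.4449[hold]; j=1 S=121.8707 intr=11.6693 cont=29.2188 V=29.2188[hold]; j=2 S=188.9549 intr=0.0000 cont=9.8549 V=9.8549[hold]; j=3 S=292.9659 intr=0.0000 cont=1.5634 V=1.5634[hold]
k=2: j=0 S=97.8746 intr=35.6654 cont=43.5819 V=43.5819[hold]; j=1 S=151.7500 intr=0.0000 cont=20.1463 V=20.1463[hold]; j=2 S=235.2814 intr=0.0000 cont=5.9885 V=5.9885[hold]
k=1: j=0 S=121.8707 intr=11.6693 cont=32.5445 V=32.5445[hold]; j=1 S=188.9549 intr=0.0000 cont=13.5214 V=13.5214[hold]
k=0: j=0 S=151.7500 intr=0.0000 cont=23.6050 V=23.6050[hold]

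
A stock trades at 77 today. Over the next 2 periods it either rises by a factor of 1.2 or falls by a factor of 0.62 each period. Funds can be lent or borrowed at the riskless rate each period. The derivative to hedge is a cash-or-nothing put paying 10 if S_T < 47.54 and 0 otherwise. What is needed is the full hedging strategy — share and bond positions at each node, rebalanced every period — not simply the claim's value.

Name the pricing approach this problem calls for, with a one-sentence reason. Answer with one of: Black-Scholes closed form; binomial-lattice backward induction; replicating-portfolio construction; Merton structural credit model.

framework: replicating-portfolio construction

Key observation: the deliverable is the dynamic trading strategy on the 2-step tree (spot 77, moves 1.2 and 0.62), so the valuation must go through the node-by-node replicating-portfolio solve.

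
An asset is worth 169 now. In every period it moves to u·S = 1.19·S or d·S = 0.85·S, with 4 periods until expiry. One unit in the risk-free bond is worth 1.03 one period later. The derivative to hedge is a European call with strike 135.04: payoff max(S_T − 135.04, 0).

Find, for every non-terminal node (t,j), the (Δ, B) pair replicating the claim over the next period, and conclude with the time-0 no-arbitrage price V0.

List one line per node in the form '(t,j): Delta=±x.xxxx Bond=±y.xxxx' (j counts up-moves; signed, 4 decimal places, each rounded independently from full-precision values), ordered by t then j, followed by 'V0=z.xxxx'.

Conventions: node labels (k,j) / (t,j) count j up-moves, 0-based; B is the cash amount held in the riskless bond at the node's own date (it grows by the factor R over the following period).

(0,0): Delta=0.8768 Bond=-94.8631
(1,0): Delta=0.7383 Bond=-77.8067
(1,1): Delta=0.9648 Bond=-115.4000
(2,0): Delta=0.4689 Bond=-47.2440
(2,1): Delta=0.9093 Bond=-109.3825
(2,2): Delta=1.0000 Bond=-127.2882
(3,0): Delta=0.0000 Bond=0.0000
(3,1): Delta=0.7665 Bond=-91.9159
(3,2): Delta=1.0000 Bond=-131.1068
(3,3): Delta=1.0000 Bond=-131.1068
V0=53.3203

Since d<R<u, set p* = (R−d)/(u−d) = 0.5294; price each node as the discounted p*-expectation of its children.
At maturity the claim pays: V(4,0)=0.0000, V(4,1)=0.0000, V(4,2)=37.8694, V(4,3)=107.0331, V(4,4)=203.8623
(3,0): S=103.7871. Δ = (V_up−V_dn)/(S_up−S_dn) = (0.0000−0.0000)/(123.5067−88.2191) = 0.0000. V = [p*·0.0000 + (1−p*)·0.0000]/1.03 = 0.0000. B = V − Δ·S = 0.0000.
(3,1): S=145.3020. Δ = (V_up−V_dn)/(S_up−S_dn) = (37.8694−0.0000)/(172.9094−123.5067) = 0.7665. V = [p*·37.8694 + (1−p*)·0.0000]/1.03 = 19.4645. B = V − Δ·S = -91.9159.
(3,2): S=203.4228. Δ = (V_up−V_dn)/(S_up−S_dn) = (107.0331−37.8694)/(242.0731−172.9094) = 1.0000. V = [p*·107.0331 + (1−p*)·37.8694]/1.03 = 72.3160. B = V − Δ·S = -131.1068.
(3,3): S=284.7919. Δ = (V_up−V_dn)/(S_up−S_dn) = (203.8623−107.0331)/(338.9023−242.0731) = 1.0000. V = [p*·203.8623 + (1−p*)·107.0331]/1.03 = 153.6851. B = V − Δ·S = -131.1068.
(2,0): S=122.1025. Δ = (V_up−V_dn)/(S_up−S_dn) = (19.4645−0.0000)/(145.3020−103.7871) = 0.4689. V = [p*·19.4645 + (1−p*)·0.0000]/1.03 = 10.0046. B = V − Δ·S = -47.2440.
(2,1): S=170.9435. Δ = (V_up−V_dn)/(S_up−S_dn) = (72.3160−19.4645)/(203.4228−145.3020) = 0.9093. V = [p*·72.3160 + (1−p*)·19.4645]/1.03 = 46.0628. B = V − Δ·S = -109.3825.
(2,2): S=239.3209. Δ = (V_up−V_dn)/(S_up−S_dn) = (153.6851−72.3160)/(284.7919−203.4228) = 1.0000. V = [p*·153.6851 + (1−p*)·72.3160]/1.03 = 112.0327. B = V − Δ·S = -127.2882.
(1,0): S=143.6500. Δ = (V_up−V_dn)/(S_up−S_dn) = (46.0628−10.0046)/(170.9435−122.1025) = 0.7383. V = [p*·46.0628 + (1−p*)·10.0046]/1.03 = 28.2469. B = V − Δ·S = -77.8067.
(1,1): S=201.1100. Δ = (V_up−V_dn)/(S_up−S_dn) = (112.0327−46.0628)/(239.3209−170.9435) = 0.9648. V = [p*·112.0327 + (1−p*)·46.0628]/1.03 = 78.6292. B = V − Δ·S = -115.4000.
(0,0): S=169.0000. Δ = (V_up−V_dn)/(S_up−S_dn) = (78.6292−28.2469)/(201.1100−143.6500) = 0.8768. V = [p*·78.6292 + (1−p*)·28.2469]/1.03 = 53.3203. B = V − Δ·S = -94.8631.
As a check, the time-0 holding Δ(0,0)·S0 + B(0,0) comes to 53.3203 — exactly V0.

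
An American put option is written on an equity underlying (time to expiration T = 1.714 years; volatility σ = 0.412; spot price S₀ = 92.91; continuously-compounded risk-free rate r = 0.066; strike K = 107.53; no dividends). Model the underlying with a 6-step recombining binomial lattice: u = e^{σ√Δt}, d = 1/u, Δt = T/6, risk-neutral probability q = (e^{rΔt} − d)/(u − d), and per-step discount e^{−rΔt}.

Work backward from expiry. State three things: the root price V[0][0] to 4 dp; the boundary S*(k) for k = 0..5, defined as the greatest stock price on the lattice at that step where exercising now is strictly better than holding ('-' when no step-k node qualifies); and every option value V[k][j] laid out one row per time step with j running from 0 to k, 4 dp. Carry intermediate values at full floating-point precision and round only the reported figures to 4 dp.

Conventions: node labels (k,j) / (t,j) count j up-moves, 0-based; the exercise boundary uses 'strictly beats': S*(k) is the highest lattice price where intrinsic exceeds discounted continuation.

params: Δt=0.28567 u=1.24633 d=0.80235 q=0.48804 e^(-rΔt)=0.98132
t_6 payoffs: 82.7410 69.0241 47.7171 14.6200 0.0000 0.0000 0.0000
t_5: node(5,0) S=30.8954 payoff=76.6346 vs cont=74.6262 → 76.6346 [stop]  node(5,1) S=47.9911 payoff=59.5389 vs cont=57.5305 → 59.5389 [stop]  node(5,2) S=74.5467 payoff=32.9833 vs cont=30.9749 → 32.9833 [stop]  node(5,3) S=115.7967 payoff=0.0000 vs cont=7.3451 → 7.3451 [wait]  node(5,4) S=179.8721 payoff=0.0000 vs cont=0.0000 → 0.0000 [wait]  node(5,5) S=279.4032 payoff=0.0000 vs cont=0.0000 → 0.0000 [wait]  ⇒ S*(5)=74.5467
t_4: node(4,0) S=38.5059 payoff=69.0241 vs cont=67.0157 → 69.0241 [stop]  node(4,1) S=59.8129 payoff=47.7171 vs cont=45.7087 → 47.7171 [stop]  node(4,2) S=92.9100 payoff=14.6200 vs cont=20.0885 → 20.0885 [wait]  node(4,3) S=144.3212 payoff=0.0000 vs cont=3.6902 → 3.6902 [wait]  node(4,4) S=224.1804 payoff=0.0000 vs cont=0.0000 → 0.0000 [wait]  ⇒ S*(4)=59.8129
t_3: node(3,0) S=47.9911 payoff=59.5389 vs cont=57.5305 → 59.5389 [stop]  node(3,1) S=74.5467 payoff=32.9833 vs cont=33.5939 → 33.5939 [wait]  node(3,2) S=115.7967 payoff=0.0000 vs cont=11.8597 → 11.8597 [wait]  node(3,3) S=179.8721 payoff=0.0000 vs cont=1.8539 → 1.8539 [wait]  ⇒ S*(3)=47.9911
t_2: node(2,0) S=59.8129 payoff=47.7171 vs cont=46.0011 → 47.7171 [stop]  node(2,1) S=92.9100 payoff=14.6200 vs cont=22.5574 → 22.5574 [wait]  node(2,2) S=144.3212 payoff=0.0000 vs cont=6.8462 → 6.8462 [wait]  ⇒ S*(2)=59.8129
t_1: node(1,0) S=74.5467 payoff=32.9833 vs cont=34.7763 → 34.7763 [wait]  node(1,1) S=115.7967 payoff=0.0000 vs cont=14.6116 → 14.6116 [wait]  ⇒ S*(1)=-
t_0: node(0,0) S=92.9100 payoff=14.6200 vs cont=24.4694 → 24.4694 [wait]  ⇒ S*(0)=-

price = 24.4694
boundary = - - 59.8129 47.9911 59.8129 74.5467
tree:
24.4694
34.7763 14.6116
47.7171 22.5574 6.8462
59.5389 33.5939 11.8597 1.8539
69.0241 47.7171 20.0885 3.6902 0.0000
76.6346 59.5389 32.9833 7.3451 0.0000 0.0000
82.7410 69.0241 47.7171 14.6200 0.0000 0.0000 0.0000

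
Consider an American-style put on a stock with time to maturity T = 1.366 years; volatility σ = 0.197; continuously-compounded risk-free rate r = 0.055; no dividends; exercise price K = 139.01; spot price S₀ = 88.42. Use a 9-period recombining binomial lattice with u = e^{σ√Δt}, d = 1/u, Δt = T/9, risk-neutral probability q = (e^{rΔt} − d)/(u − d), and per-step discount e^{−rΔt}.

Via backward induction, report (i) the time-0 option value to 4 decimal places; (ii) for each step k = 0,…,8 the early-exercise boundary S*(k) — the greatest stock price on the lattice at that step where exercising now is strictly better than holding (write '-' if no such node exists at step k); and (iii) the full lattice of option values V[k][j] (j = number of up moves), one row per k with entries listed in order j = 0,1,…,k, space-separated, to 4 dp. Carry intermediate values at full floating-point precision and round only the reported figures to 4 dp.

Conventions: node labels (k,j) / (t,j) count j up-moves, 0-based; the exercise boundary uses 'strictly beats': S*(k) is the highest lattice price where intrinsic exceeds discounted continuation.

price = 50.5900
boundary = 88.4200 95.4733 103.0893 111.3128 103.0893 111.3128 120.1922 111.3128 120.1922
tree:
50.5900
57.1222 43.5367
63.1719 50.5900 35.9207
68.7746 57.1222 43.5367 27.6972
73.9634 63.1719 50.5900 35.9207 19.0777
78.7689 68.7746 57.1222 43.5367 27.6972 11.8962
83.2193 73.9634 63.1719 50.5900 35.9207 18.8178 6.0757
87.3410 78.7689 68.7746 57.1222 43.5367 27.6972 10.9283 1.9595
91.1582 83.2193 73.9634 63.1719 50.5900 35.9207 18.8178 4.2528 0.0000
94.6933 87.3410 78.7689 68.7746 57.1222 43.5367 27.6972 9.2300 0.0000 0.0000

params: Δt=0.15178 u=1.07977 d=0.92612 q=0.53538 e^(-rΔt)=0.99169
t_9 payoffs: 94.6933 87.3410 78.7689 68.7746 57.1222 43.5367 27.6972 9.2300 0.0000 0.0000
t_8: node(8,0) S=47.8518 payoff=91.1582 vs cont=90.0026 → 91.1582 [stop]  node(8,1) S=55.7907 payoff=83.2193 vs cont=82.0637 → 83.2193 [stop]  node(8,2) S=65.0466 payoff=73.9634 vs cont=72.8078 → 73.9634 [stop]  node(8,3) S=75.8381 payoff=63.1719 vs cont=62.0163 → 63.1719 [stop]  node(8,4) S=88.4200 payoff=50.5900 vs cont=49.4344 → 50.5900 [stop]  node(8,5) S=103.0893 payoff=35.9207 vs cont=34.7651 → 35.9207 [stop]  node(8,6) S=120.1922 payoff=18.8178 vs cont=17.6622 → 18.8178 [stop]  node(8,7) S=140.1327 payoff=0.0000 vs cont=4.2528 → 4.2528 [wait]  node(8,8) S=163.3813 payoff=0.0000 vs cont=0.0000 → 0.0000 [wait]  ⇒ S*(8)=120.1922
t_7: node(7,0) S=51.6690 payoff=87.3410 vs cont=86.1854 → 87.3410 [stop]  node(7,1) S=60.2411 payoff=78.7689 vs cont=77.6133 → 78.7689 [stop]  node(7,2) S=70.2354 payoff=68.7746 vs cont=67.6190 → 68.7746 [stop]  node(7,3) S=81.8878 payoff=57.1222 vs cont=55.9666 → 57.1222 [stop]  node(7,4) S=95.4733 payoff=43.5367 vs cont=42.3811 → 43.5367 [stop]  node(7,5) S=111.3128 payoff=27.6972 vs cont=26.5416 → 27.6972 [stop]  node(7,6) S=129.7800 payoff=9.2300 vs cont=10.9283 → 10.9283 [wait]  node(7,7) S=151.3111 payoff=0.0000 vs cont=1.9595 → 1.9595 [wait]  ⇒ S*(7)=111.3128
t_6: node(6,0) S=55.7907 payoff=83.2193 vs cont=82.0637 → 83.2193 [stop]  node(6,1) S=65.0466 payoff=73.9634 vs cont=72.8078 → 73.9634 [stop]  node(6,2) S=75.8381 payoff=63.1719 vs cont=62.0163 → 63.1719 [stop]  node(6,3) S=88.4200 payoff=50.5900 vs cont=49.4344 → 50.5900 [stop]  node(6,4) S=103.0893 payoff=35.9207 vs cont=34.7651 → 35.9207 [stop]  node(6,5) S=120.1922 payoff=18.8178 vs cont=18.5639 → 18.8178 [stop]  node(6,6) S=140.1327 payoff=0.0000 vs cont=6.0757 → 6.0757 [wait]  ⇒ S*(6)=120.1922
t_5: node(5,0) S=60.2411 payoff=78.7689 vs cont=77.6133 → 78.7689 [stop]  node(5,1) S=70.2354 payoff=68.7746 vs cont=67.6190 → 68.7746 [stop]  node(5,2) S=81.8878 payoff=57.1222 vs cont=55.9666 → 57.1222 [stop]  node(5,3) S=95.4733 payoff=43.5367 vs cont=42.3811 → 43.5367 [stop]  node(5,4) S=111.3128 payoff=27.6972 vs cont=26.5416 → 27.6972 [stop]  node(5,5) S=129.7800 payoff=9.2300 vs cont=11.8962 → 11.8962 [wait]  ⇒ S*(5)=111.3128
t_4: node(4,0) S=65.0466 payoff=73.9634 vs cont=72.8078 → 73.9634 [stop]  node(4,1) S=75.8381 payoff=63.1719 vs cont=62.0163 → 63.1719 [stop]  node(4,2) S=88.4200 payoff=50.5900 vs cont=49.4344 → 50.5900 [stop]  node(4,3) S=103.0893 payoff=35.9207 vs cont=34.7651 → 35.9207 [stop]  node(4,4) S=120.1922 payoff=18.8178 vs cont=19.0777 → 19.0777 [wait]  ⇒ S*(4)=103.0893
t_3: node(3,0) S=70.2354 payoff=68.7746 vs cont=67.6190 → 68.7746 [stop]  node(3,1) S=81.8878 payoff=57.1222 vs cont=55.9666 → 57.1222 [stop]  node(3,2) S=95.4733 payoff=43.5367 vs cont=42.3811 → 43.5367 [stop]  node(3,3) S=111.3128 payoff=27.6972 vs cont=26.6797 → 27.6972 [stop]  ⇒ S*(3)=111.3128
t_2: node(2,0) S=75.8381 payoff=63.1719 vs cont=62.0163 → 63.1719 [stop]  node(2,1) S=88.4200 payoff=50.5900 vs cont=49.4344 → 50.5900 [stop]  node(2,2) S=103.0893 payoff=35.9207 vs cont=34.7651 → 35.9207 [stop]  ⇒ S*(2)=103.0893
t_1: node(1,0) S=81.8878 payoff=57.1222 vs cont=55.9666 → 57.1222 [stop]  node(1,1) S=95.4733 payoff=43.5367 vs cont=42.3811 → 43.5367 [stop]  ⇒ S*(1)=95.4733
t_0: node(0,0) S=88.4200 payoff=50.5900 vs cont=49.4344 → 50.5900 [stop]  ⇒ S*(0)=88.4200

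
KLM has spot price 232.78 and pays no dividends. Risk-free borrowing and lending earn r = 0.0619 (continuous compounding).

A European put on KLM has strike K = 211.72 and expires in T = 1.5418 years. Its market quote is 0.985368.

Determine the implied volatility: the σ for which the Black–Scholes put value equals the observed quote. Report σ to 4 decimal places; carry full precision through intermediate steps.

At σ = 0.1077 the Black–Scholes value reproduces the quote:
σ√T = 0.1077·√1.5418 = 0.133730
d₁ = (ln(S/K) + (r+σ²/2)T) / (σ√T) = (ln(232.78/211.72) + (0.0619+0.1077²/2)·1.5418) / 0.133730 = (0.094829 + 0.104379) / 0.133730 = 1.489629
d₂ = d₁ − σ√T = 1.489629 − 0.133730 = 1.355899
e^{−rT} = 0.908975
N(−d₁) = 0.068161,  N(−d₂) = 0.087566
V = K·e^{−rT}·N(−d₂) − S·N(−d₁) = 16.851869 − 15.866501 = 0.985368 (matching the quote); vega is positive throughout, so no other σ reproduces this price

sigma = 0.1077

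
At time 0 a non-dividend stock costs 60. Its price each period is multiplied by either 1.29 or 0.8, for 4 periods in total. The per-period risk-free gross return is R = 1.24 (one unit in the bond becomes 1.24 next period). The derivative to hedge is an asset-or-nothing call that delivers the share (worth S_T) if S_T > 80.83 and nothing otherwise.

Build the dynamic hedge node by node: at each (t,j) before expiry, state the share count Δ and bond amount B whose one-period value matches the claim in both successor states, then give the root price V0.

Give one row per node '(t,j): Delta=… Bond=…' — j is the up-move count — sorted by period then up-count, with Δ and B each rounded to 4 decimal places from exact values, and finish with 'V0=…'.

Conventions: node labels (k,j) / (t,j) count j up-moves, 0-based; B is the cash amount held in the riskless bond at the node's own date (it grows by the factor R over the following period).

Under the risk-neutral measure, an up-move has probability p* = (R−d)/(u−d) = 0.8980 and values discount at R = 1.24.
Payoffs at expiry: V(4,0)=0.0000, V(4,1)=0.0000, V(4,2)=0.0000, V(4,3)=103.0411, V(4,4)=166.1537
  t=3,j=0: stock 30.7200 → up 39.6288 (V=0.0000), down 24.5760 (V=0.0000). Price 0.0000; hedge Δ=0.0000, bond B=0.0000.
  t=3,j=1: stock 49.5360 → up 63.9014 (V=0.0000), down 39.6288 (V=0.0000). Price 0.0000; hedge Δ=0.0000, bond B=0.0000.
  t=3,j=2: stock 79.8768 → up 103.0411 (V=103.0411), down 63.9014 (V=0.0000). Price 74.6183; hedge Δ=2.6327, bond B=-135.6696.
  t=3,j=3: stock 128.8013 → up 166.1537 (V=166.1537), down 103.0411 (V=103.0411). Price 128.8013; hedge Δ=1.0000, bond B=0.0000.
  t=2,j=0: stock 38.4000 → up 49.5360 (V=0.0000), down 30.7200 (V=0.0000). Price 0.0000; hedge Δ=0.0000, bond B=0.0000.
  t=2,j=1: stock 61.9200 → up 79.8768 (V=74.6183), down 49.5360 (V=0.0000). Price 54.0356; hedge Δ=2.4593, bond B=-98.2466.
  t=2,j=2: stock 99.8460 → up 128.8013 (V=128.8013), down 79.8768 (V=74.6183). Price 99.4133; hedge Δ=1.1075, bond B=-11.1644.
  t=1,j=0: stock 48.0000 → up 61.9200 (V=54.0356), down 38.4000 (V=0.0000). Price 39.1305; hedge Δ=2.2974, bond B=-71.1463.
  t=1,j=1: stock 77.4000 → up 99.8460 (V=99.4133), down 61.9200 (V=54.0356). Price 76.4378; hedge Δ=1.1965, bond B=-16.1696.
  t=0,j=0: stock 60.0000 → up 77.4000 (V=76.4378), down 48.0000 (V=39.1305). Price 58.5733; hedge Δ=1.2690, bond B=-17.5641.
Check: Δ(0,0)·S0 + B(0,0) = 58.5733 = V0.

(0,0): Delta=1.2690 Bond=-17.5641
(1,0): Delta=2.2974 Bond=-71.1463
(1,1): Delta=1.1965 Bond=-16.1696
(2,0): Delta=0.0000 Bond=0.0000
(2,1): Delta=2.4593 Bond=-98.2466
(2,2): Delta=1.1075 Bond=-11.1644
(3,0): Delta=0.0000 Bond=0.0000
(3,1): Delta=0.0000 Bond=0.0000
(3,2): Delta=2.6327 Bond=-135.6696
(3,3): Delta=1.0000 Bond=0.0000
V0=58.5733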